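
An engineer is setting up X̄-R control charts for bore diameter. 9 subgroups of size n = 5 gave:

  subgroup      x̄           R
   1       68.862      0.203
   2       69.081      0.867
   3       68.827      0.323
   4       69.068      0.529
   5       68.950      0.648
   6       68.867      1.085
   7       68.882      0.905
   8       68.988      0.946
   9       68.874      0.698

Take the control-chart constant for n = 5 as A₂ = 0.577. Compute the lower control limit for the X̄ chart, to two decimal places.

68.54

X̄̄ = (68.862 + 69.081 + 68.827 + 69.068 + 68.950 + 68.867 + 68.882 + 68.988 + 68.874) / 9 = 620.3990 / 9 = 68.9332
R̄ = (0.203 + 0.867 + 0.323 + 0.529 + 0.648 + 1.085 + 0.905 + 0.946 + 0.698) / 9 = 6.2040 / 9 = 0.6893
LCL = X̄̄ − A₂·R̄ = 68.9332 − 0.577 × 0.6893 = 68.5355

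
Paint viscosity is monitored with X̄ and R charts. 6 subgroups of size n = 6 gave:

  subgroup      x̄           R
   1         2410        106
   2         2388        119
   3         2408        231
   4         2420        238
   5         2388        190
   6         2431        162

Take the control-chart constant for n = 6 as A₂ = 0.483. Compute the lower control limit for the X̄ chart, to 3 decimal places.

X̄̄ = (2410 + 2388 + 2408 + 2420 + 2388 + 2431) / 6 = 14445.0000 / 6 = 2407.5000
R̄ = (106 + 119 + 231 + 238 + 190 + 162) / 6 = 1046.0000 / 6 = 174.3333
LCL = X̄̄ − A₂·R̄ = 2407.5000 − 0.483 × 174.3333 = 2323.2970

2323.297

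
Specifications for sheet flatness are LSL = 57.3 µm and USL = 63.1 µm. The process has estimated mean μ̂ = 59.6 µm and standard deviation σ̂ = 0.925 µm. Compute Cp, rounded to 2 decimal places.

Cp = (USL − LSL) / (6σ̂) = (63.1 − 57.3) / (6 × 0.925) = 5.8000 / 5.5500 = 1.0450

1.05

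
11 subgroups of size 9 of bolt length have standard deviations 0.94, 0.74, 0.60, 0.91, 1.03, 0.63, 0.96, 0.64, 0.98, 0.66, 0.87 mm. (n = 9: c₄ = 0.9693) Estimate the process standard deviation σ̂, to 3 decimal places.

0.840

s̄ = (0.94 + 0.74 + 0.60 + 0.91 + 1.03 + 0.63 + 0.96 + 0.64 + 0.98 + 0.66 + 0.87) / 11 = 0.8145
σ̂ = s̄ / c₄ = 0.8145 / 0.9693 = 0.8403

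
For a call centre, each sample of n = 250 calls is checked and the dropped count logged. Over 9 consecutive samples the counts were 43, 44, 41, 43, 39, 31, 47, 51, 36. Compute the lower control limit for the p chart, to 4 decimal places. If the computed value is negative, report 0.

p̄ = Σdᵢ / (k·n) = 375 / (9 × 250) = 0.16667
LCL = p̄ − 3·√(p̄(1−p̄)/n) = 0.16667 − 3 × 0.02357 = 0.09596

0.0960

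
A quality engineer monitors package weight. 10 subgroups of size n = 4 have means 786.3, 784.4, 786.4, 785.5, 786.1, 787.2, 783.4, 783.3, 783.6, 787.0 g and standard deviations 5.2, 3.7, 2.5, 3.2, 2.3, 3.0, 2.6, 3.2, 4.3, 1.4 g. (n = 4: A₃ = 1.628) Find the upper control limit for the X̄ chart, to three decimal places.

790.432

X̄̄ = (786.3 + 784.4 + 786.4 + 785.5 + 786.1 + 787.2 + 783.4 + 783.3 + 783.6 + 787.0) / 10 = 785.3200
s̄ = (5.2 + 3.7 + 2.5 + 3.2 + 2.3 + 3.0 + 2.6 + 3.2 + 4.3 + 1.4) / 10 = 3.1400
UCL = X̄̄ + A₃·s̄ = 785.3200 + 1.628 × 3.1400 = 790.4319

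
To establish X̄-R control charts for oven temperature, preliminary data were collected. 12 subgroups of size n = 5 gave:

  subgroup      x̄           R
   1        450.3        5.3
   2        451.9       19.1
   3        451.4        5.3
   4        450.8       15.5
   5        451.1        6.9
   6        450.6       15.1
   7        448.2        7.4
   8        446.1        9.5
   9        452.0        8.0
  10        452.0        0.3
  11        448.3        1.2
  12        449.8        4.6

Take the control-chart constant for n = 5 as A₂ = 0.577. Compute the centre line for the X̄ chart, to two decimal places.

X̄̄ = (450.3 + 451.9 + 451.4 + 450.8 + 451.1 + 450.6 + 448.2 + 446.1 + 452.0 + 452.0 + 448.3 + 449.8) / 12 = 5402.5000 / 12 = 450.2083
CL = X̄̄ = 450.2083

450.21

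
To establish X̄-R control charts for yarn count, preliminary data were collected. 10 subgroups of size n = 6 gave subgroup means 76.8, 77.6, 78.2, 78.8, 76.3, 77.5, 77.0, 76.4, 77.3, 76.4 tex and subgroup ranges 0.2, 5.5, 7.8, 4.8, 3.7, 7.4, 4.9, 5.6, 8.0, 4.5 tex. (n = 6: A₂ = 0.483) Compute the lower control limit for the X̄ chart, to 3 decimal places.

74.699

X̄̄ = (76.8 + 77.6 + 78.2 + 78.8 + 76.3 + 77.5 + 77.0 + 76.4 + 77.3 + 76.4) / 10 = 772.3000 / 10 = 77.2300
R̄ = (0.2 + 5.5 + 7.8 + 4.8 + 3.7 + 7.4 + 4.9 + 5.6 + 8.0 + 4.5) / 10 = 52.4000 / 10 = 5.2400
LCL = X̄̄ − A₂·R̄ = 77.2300 − 0.483 × 5.2400 = 74.6991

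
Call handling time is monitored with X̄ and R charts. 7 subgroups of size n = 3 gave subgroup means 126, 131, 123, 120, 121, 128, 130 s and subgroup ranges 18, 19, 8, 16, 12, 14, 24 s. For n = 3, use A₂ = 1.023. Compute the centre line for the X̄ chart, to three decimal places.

125.571

X̄̄ = (126 + 131 + 123 + 120 + 121 + 128 + 130) / 7 = 879.0000 / 7 = 125.5714
CL = X̄̄ = 125.5714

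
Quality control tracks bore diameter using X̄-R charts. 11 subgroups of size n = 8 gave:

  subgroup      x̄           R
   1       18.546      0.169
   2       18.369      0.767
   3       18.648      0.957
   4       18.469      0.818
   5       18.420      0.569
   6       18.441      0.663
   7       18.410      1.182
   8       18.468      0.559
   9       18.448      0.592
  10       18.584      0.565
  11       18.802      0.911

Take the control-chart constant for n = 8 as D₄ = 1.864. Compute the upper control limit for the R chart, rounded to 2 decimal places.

1.31

R̄ = (0.169 + 0.767 + 0.957 + 0.818 + 0.569 + 0.663 + 1.182 + 0.559 + 0.592 + 0.565 + 0.911) / 11 = 7.7520 / 11 = 0.7047
UCL_R = D₄·R̄ = 1.864 × 0.7047 = 1.3136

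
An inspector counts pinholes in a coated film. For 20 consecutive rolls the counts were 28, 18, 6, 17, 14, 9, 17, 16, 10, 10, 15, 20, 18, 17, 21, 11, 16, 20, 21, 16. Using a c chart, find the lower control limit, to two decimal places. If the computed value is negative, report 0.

4.00

c̄ = (28 + 18 + 6 + 17 + 14 + 9 + 17 + 16 + 10 + 10 + 15 + 20 + 18 + 17 + 21 + 11 + 16 + 20 + 21 + 16) / 20 = 320 / 20 = 16.0000
LCL = c̄ − 3√c̄ = 16.0000 − 3 × 4.0000 = 4.0000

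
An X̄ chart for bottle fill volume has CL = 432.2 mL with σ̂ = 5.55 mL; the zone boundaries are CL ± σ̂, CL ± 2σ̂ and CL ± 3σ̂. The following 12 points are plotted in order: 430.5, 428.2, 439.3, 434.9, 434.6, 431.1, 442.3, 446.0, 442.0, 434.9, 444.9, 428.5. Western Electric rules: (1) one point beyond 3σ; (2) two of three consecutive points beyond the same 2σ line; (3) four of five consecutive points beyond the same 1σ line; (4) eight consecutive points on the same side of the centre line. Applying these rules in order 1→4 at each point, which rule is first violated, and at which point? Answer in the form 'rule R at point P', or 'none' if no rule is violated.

Zone of each point (C = within 1σ̂, B = 1σ̂–2σ̂, A = 2σ̂–3σ̂, * = beyond 3σ̂; sign = side of CL): 1:-C, 2:-C, 3:+B, 4:+C, 5:+C, 6:-C, 7:+B, 8:+A, 9:+B, 10:+C, 11:+A, 12:-C
Rule 3 (four of five consecutive points beyond the same 1σ limit) is satisfied at point 11.

rule 3 at point 11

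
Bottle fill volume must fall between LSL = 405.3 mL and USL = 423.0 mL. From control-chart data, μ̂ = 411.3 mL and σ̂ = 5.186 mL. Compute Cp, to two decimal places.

Cp = (USL − LSL) / (6σ̂) = (423.0 − 405.3) / (6 × 5.186) = 17.7000 / 31.1160 = 0.5688

0.57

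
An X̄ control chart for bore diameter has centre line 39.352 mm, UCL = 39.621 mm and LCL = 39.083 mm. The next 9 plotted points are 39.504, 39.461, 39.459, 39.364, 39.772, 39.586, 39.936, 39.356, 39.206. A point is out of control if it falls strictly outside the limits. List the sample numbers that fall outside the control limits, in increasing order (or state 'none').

5, 7

Compare each point to [39.083, 39.621]: sample 5 = 39.772 > UCL; sample 7 = 39.936 > UCL.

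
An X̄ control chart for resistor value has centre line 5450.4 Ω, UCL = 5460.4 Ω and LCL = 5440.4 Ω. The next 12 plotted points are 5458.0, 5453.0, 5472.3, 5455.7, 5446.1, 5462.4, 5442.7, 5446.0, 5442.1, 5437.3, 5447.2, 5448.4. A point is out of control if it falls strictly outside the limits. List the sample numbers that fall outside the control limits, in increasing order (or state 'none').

3, 6, 10

Compare each point to [5440.4, 5460.4]: sample 3 = 5472.3 > UCL; sample 6 = 5462.4 > UCL; sample 10 = 5437.3 < LCL.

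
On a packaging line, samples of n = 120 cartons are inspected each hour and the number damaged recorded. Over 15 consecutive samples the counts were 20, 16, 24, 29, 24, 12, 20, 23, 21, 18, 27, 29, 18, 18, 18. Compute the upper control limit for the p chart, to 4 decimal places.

p̄ = Σdᵢ / (k·n) = 317 / (15 × 120) = 0.17611
UCL = p̄ + 3·√(p̄(1−p̄)/n) = 0.17611 + 3 × √(0.17611×0.82389/120) = 0.17611 + 3 × 0.03477 = 0.28043

0.2804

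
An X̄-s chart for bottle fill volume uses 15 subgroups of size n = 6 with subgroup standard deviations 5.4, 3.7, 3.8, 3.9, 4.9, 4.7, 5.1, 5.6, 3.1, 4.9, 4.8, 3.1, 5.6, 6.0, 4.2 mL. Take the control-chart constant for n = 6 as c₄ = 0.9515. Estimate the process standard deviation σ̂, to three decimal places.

4.820

s̄ = (5.4 + 3.7 + 3.8 + 3.9 + 4.9 + 4.7 + 5.1 + 5.6 + 3.1 + 4.9 + 4.8 + 3.1 + 5.6 + 6.0 + 4.2) / 15 = 4.5867
σ̂ = s̄ / c₄ = 4.5867 / 0.9515 = 4.8205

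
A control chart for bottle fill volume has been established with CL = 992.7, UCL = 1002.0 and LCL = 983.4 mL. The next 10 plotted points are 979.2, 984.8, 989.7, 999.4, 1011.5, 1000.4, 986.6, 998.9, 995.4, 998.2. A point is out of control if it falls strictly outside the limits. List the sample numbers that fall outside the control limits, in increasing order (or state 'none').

Compare each point to [983.4, 1002.0]: sample 1 = 979.2 < LCL; sample 5 = 1011.5 > UCL.

1, 5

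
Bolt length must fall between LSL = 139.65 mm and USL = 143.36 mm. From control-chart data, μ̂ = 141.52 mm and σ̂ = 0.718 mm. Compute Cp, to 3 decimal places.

0.861

Cp = (USL − LSL) / (6σ̂) = (143.36 − 139.65) / (6 × 0.718) = 3.7100 / 4.3080 = 0.8612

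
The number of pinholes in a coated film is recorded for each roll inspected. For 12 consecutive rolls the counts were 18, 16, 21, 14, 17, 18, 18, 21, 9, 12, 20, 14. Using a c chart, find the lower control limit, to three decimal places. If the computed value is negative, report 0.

c̄ = (18 + 16 + 21 + 14 + 17 + 18 + 18 + 21 + 9 + 12 + 20 + 14) / 12 = 198 / 12 = 16.5000
LCL = c̄ − 3√c̄ = 16.5000 − 3 × 4.0620 = 4.3139

4.314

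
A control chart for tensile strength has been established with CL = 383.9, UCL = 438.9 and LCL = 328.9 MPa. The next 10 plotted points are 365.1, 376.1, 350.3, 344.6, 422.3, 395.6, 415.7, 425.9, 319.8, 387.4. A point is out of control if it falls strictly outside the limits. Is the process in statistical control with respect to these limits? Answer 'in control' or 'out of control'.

Compare each point to [328.9, 438.9]: sample 9 = 319.8 < LCL.

out of control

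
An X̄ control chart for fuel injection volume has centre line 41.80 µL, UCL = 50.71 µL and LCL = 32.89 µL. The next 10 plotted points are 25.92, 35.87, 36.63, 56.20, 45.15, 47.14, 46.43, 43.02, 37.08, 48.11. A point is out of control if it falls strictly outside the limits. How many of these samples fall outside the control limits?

2

Compare each point to [32.89, 50.71]: sample 1 = 25.92 < LCL; sample 4 = 56.20 > UCL.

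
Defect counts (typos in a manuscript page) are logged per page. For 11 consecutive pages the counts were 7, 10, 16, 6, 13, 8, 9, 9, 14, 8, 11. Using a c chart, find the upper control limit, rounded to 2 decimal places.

c̄ = (7 + 10 + 16 + 6 + 13 + 8 + 9 + 9 + 14 + 8 + 11) / 11 = 111 / 11 = 10.0909
UCL = c̄ + 3√c̄ = 10.0909 + 3 × √10.0909 = 10.0909 + 3 × 3.1766 = 19.6208

19.62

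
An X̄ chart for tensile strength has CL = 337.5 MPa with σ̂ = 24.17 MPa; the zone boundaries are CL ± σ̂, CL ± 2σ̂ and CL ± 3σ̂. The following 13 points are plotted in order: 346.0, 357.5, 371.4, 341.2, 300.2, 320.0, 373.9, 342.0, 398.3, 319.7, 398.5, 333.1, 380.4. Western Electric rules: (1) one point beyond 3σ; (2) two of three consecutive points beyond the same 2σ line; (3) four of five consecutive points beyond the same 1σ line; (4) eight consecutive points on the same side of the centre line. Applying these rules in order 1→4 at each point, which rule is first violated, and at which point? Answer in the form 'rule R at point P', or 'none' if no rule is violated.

Zone of each point (C = within 1σ̂, B = 1σ̂–2σ̂, A = 2σ̂–3σ̂, * = beyond 3σ̂; sign = side of CL): 1:+C, 2:+C, 3:+B, 4:+C, 5:-B, 6:-C, 7:+B, 8:+C, 9:+A, 10:-C, 11:+A, 12:-C, 13:+B
Rule 2 (two of three consecutive points beyond the same 2σ limit) is satisfied at point 11.

rule 2 at point 11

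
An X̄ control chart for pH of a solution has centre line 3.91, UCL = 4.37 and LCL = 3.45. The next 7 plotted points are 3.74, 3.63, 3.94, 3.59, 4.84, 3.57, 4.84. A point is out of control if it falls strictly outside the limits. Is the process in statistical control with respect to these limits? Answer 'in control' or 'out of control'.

out of control

Compare each point to [3.45, 4.37]: sample 5 = 4.84 > UCL; sample 7 = 4.84 > UCL.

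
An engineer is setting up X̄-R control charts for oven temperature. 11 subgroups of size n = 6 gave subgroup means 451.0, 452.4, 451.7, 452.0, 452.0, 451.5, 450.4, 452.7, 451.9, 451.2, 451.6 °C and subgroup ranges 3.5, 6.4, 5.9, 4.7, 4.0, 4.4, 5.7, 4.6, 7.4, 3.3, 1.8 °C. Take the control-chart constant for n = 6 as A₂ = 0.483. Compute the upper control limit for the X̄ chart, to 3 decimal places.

453.943

X̄̄ = (451.0 + 452.4 + 451.7 + 452.0 + 452.0 + 451.5 + 450.4 + 452.7 + 451.9 + 451.2 + 451.6) / 11 = 4968.4000 / 11 = 451.6727
R̄ = (3.5 + 6.4 + 5.9 + 4.7 + 4.0 + 4.4 + 5.7 + 4.6 + 7.4 + 3.3 + 1.8) / 11 = 51.7000 / 11 = 4.7000
UCL = X̄̄ + A₂·R̄ = 451.6727 + 0.483 × 4.7000 = 453.9428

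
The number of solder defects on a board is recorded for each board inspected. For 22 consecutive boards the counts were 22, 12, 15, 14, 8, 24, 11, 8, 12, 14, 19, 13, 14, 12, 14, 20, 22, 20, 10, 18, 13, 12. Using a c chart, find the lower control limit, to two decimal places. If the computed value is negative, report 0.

3.30

c̄ = (22 + 12 + 15 + 14 + 8 + 24 + 11 + 8 + 12 + 14 + 19 + 13 + 14 + 12 + 14 + 20 + 22 + 20 + 10 + 18 + 13 + 12) / 22 = 327 / 22 = 14.8636
LCL = c̄ − 3√c̄ = 14.8636 − 3 × 3.8553 = 3.2976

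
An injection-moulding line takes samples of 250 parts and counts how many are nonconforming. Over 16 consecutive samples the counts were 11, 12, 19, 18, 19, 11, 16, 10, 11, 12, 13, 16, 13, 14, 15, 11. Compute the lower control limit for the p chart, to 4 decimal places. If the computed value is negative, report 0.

p̄ = Σdᵢ / (k·n) = 221 / (16 × 250) = 0.05525
LCL = p̄ − 3·√(p̄(1−p̄)/n) = 0.05525 − 3 × 0.01445 = 0.01190

0.0119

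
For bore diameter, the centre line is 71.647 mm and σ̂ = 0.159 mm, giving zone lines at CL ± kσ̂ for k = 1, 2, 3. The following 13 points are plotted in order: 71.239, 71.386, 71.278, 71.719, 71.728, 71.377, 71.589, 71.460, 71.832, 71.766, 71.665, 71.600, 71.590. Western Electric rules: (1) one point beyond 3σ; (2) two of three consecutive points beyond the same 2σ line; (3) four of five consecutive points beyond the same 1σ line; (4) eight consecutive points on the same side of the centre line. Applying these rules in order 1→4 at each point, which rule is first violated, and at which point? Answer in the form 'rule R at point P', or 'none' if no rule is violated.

rule 2 at point 3

Zone of each point (C = within 1σ̂, B = 1σ̂–2σ̂, A = 2σ̂–3σ̂, * = beyond 3σ̂; sign = side of CL): 1:-A, 2:-B, 3:-A, 4:+C, 5:+C, 6:-B, 7:-C, 8:-B, 9:+B, 10:+C, 11:+C, 12:-C, 13:-C
Rule 2 (two of three consecutive points beyond the same 2σ limit) is satisfied at point 3.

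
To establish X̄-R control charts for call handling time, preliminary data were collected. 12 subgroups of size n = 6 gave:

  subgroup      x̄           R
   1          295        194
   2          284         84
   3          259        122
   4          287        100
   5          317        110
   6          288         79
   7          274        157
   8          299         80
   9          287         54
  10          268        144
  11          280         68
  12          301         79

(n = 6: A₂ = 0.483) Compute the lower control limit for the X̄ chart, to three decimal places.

235.426

X̄̄ = (295 + 284 + 259 + 287 + 317 + 288 + 274 + 299 + 287 + 268 + 280 + 301) / 12 = 3439.0000 / 12 = 286.5833
R̄ = (194 + 84 + 122 + 100 + 110 + 79 + 157 + 80 + 54 + 144 + 68 + 79) / 12 = 1271.0000 / 12 = 105.9167
LCL = X̄̄ − A₂·R̄ = 286.5833 − 0.483 × 105.9167 = 235.4256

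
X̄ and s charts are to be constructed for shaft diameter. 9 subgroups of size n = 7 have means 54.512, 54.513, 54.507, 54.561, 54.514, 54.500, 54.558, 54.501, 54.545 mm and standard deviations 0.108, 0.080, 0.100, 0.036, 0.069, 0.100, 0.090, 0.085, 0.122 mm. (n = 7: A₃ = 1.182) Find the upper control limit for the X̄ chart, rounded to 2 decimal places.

54.63

X̄̄ = (54.512 + 54.513 + 54.507 + 54.561 + 54.514 + 54.500 + 54.558 + 54.501 + 54.545) / 9 = 54.5234
s̄ = (0.108 + 0.080 + 0.100 + 0.036 + 0.069 + 0.100 + 0.090 + 0.085 + 0.122) / 9 = 0.0878
UCL = X̄̄ + A₃·s̄ = 54.5234 + 1.182 × 0.0878 = 54.6272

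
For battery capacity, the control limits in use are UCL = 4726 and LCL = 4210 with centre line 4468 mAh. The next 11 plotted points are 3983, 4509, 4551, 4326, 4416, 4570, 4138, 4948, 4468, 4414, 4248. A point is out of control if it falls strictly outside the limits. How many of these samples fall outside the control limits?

Compare each point to [4210, 4726]: sample 1 = 3983 < LCL; sample 7 = 4138 < LCL; sample 8 = 4948 > UCL.

3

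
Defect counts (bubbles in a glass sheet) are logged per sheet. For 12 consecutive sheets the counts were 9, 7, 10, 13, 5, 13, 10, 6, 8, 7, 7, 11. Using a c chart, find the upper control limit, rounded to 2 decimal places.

17.75

c̄ = (9 + 7 + 10 + 13 + 5 + 13 + 10 + 6 + 8 + 7 + 7 + 11) / 12 = 106 / 12 = 8.8333
UCL = c̄ + 3√c̄ = 8.8333 + 3 × √8.8333 = 8.8333 + 3 × 2.9721 = 17.7496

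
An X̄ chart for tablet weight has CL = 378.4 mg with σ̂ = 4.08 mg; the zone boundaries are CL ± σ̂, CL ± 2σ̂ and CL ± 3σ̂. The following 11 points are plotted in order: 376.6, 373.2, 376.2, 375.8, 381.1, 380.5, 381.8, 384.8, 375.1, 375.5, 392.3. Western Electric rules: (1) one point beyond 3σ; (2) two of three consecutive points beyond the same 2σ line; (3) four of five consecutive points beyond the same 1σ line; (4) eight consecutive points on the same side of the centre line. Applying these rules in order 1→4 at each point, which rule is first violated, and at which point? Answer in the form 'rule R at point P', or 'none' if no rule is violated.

rule 1 at point 11

Zone of each point (C = within 1σ̂, B = 1σ̂–2σ̂, A = 2σ̂–3σ̂, * = beyond 3σ̂; sign = side of CL): 1:-C, 2:-B, 3:-C, 4:-C, 5:+C, 6:+C, 7:+C, 8:+B, 9:-C, 10:-C, 11:+*
Rule 1 (one point beyond the 3σ limits) is satisfied at point 11.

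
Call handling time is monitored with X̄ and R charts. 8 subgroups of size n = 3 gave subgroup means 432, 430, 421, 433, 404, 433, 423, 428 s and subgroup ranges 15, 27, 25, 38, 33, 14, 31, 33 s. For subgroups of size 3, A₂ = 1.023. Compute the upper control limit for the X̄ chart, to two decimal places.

X̄̄ = (432 + 430 + 421 + 433 + 404 + 433 + 423 + 428) / 8 = 3404.0000 / 8 = 425.5000
R̄ = (15 + 27 + 25 + 38 + 33 + 14 + 31 + 33) / 8 = 216.0000 / 8 = 27.0000
UCL = X̄̄ + A₂·R̄ = 425.5000 + 1.023 × 27.0000 = 453.1210

453.12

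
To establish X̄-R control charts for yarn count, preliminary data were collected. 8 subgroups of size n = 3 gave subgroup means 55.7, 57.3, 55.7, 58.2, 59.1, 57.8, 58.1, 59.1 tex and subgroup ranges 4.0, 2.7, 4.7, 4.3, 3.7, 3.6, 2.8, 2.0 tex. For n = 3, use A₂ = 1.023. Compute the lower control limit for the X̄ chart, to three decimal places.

54.070

X̄̄ = (55.7 + 57.3 + 55.7 + 58.2 + 59.1 + 57.8 + 58.1 + 59.1) / 8 = 461.0000 / 8 = 57.6250
R̄ = (4.0 + 2.7 + 4.7 + 4.3 + 3.7 + 3.6 + 2.8 + 2.0) / 8 = 27.8000 / 8 = 3.4750
LCL = X̄̄ − A₂·R̄ = 57.6250 − 1.023 × 3.4750 = 54.0701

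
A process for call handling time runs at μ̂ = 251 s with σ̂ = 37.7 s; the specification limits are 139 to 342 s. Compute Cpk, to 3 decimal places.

Cpu = (USL − μ̂) / (3σ̂) = (342 − 251) / (3 × 37.7) = 0.8046; Cpl = (μ̂ − LSL) / (3σ̂) = (251 − 139) / (3 × 37.7) = 0.9903; Cpk = min(Cpu, Cpl) = 0.8046

0.805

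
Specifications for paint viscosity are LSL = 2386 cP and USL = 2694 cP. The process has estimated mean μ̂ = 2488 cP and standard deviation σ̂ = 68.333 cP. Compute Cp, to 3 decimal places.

0.751

Cp = (USL − LSL) / (6σ̂) = (2694 − 2386) / (6 × 68.333) = 308.0000 / 409.9980 = 0.7512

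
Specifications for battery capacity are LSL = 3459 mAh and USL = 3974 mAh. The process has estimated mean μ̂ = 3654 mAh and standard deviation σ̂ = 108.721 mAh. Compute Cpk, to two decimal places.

Cpu = (USL − μ̂) / (3σ̂) = (3974 − 3654) / (3 × 108.721) = 0.9811; Cpl = (μ̂ − LSL) / (3σ̂) = (3654 − 3459) / (3 × 108.721) = 0.5979; Cpk = min(Cpu, Cpl) = 0.5979

0.60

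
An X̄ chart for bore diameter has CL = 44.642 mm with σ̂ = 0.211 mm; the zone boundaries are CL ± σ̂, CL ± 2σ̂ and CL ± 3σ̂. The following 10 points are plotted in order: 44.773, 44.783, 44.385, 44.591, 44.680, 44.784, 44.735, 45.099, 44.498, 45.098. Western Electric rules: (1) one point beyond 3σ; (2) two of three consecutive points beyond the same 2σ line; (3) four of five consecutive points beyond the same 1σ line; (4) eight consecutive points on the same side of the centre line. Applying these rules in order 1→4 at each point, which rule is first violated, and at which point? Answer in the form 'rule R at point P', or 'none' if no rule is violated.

Zone of each point (C = within 1σ̂, B = 1σ̂–2σ̂, A = 2σ̂–3σ̂, * = beyond 3σ̂; sign = side of CL): 1:+C, 2:+C, 3:-B, 4:-C, 5:+C, 6:+C, 7:+C, 8:+A, 9:-C, 10:+A
Rule 2 (two of three consecutive points beyond the same 2σ limit) is satisfied at point 10.

rule 2 at point 10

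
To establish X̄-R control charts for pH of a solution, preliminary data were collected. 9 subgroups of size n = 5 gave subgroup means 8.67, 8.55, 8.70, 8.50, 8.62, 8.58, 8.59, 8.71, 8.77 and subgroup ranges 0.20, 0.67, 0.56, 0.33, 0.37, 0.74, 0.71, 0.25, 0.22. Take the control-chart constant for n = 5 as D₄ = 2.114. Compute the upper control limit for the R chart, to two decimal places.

R̄ = (0.20 + 0.67 + 0.56 + 0.33 + 0.37 + 0.74 + 0.71 + 0.25 + 0.22) / 9 = 4.0500 / 9 = 0.4500
UCL_R = D₄·R̄ = 2.114 × 0.4500 = 0.9513

0.95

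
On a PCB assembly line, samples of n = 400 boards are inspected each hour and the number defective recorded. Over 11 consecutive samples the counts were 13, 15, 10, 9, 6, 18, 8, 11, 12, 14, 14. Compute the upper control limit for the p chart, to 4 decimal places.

0.0549

p̄ = Σdᵢ / (k·n) = 130 / (11 × 400) = 0.02955
UCL = p̄ + 3·√(p̄(1−p̄)/n) = 0.02955 + 3 × √(0.02955×0.97045/400) = 0.02955 + 3 × 0.00847 = 0.05494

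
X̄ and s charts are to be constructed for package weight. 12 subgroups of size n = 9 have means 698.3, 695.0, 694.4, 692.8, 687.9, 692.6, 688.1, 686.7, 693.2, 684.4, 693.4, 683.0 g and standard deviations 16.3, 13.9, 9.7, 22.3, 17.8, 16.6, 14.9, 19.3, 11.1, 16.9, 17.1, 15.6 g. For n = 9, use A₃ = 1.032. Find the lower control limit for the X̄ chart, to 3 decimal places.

674.348

X̄̄ = (698.3 + 695.0 + 694.4 + 692.8 + 687.9 + 692.6 + 688.1 + 686.7 + 693.2 + 684.4 + 693.4 + 683.0) / 12 = 690.8167
s̄ = (16.3 + 13.9 + 9.7 + 22.3 + 17.8 + 16.6 + 14.9 + 19.3 + 11.1 + 16.9 + 17.1 + 15.6) / 12 = 15.9583
LCL = X̄̄ − A₃·s̄ = 690.8167 − 1.032 × 15.9583 = 674.3477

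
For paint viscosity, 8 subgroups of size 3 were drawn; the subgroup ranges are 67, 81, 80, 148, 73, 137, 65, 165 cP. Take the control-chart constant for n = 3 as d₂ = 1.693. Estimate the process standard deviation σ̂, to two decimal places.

R̄ = (67 + 81 + 80 + 148 + 73 + 137 + 65 + 165) / 8 = 102.0000
σ̂ = R̄ / d₂ = 102.0000 / 1.693 = 60.2481

60.25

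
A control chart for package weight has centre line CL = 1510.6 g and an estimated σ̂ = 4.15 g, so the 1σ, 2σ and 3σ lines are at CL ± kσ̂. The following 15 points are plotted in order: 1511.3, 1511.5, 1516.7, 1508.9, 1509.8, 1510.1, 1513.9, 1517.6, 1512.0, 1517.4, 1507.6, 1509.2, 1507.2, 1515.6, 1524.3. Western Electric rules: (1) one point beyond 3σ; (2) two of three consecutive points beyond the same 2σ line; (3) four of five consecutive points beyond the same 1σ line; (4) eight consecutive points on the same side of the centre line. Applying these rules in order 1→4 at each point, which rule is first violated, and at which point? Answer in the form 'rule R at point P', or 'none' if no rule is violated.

rule 1 at point 15

Zone of each point (C = within 1σ̂, B = 1σ̂–2σ̂, A = 2σ̂–3σ̂, * = beyond 3σ̂; sign = side of CL): 1:+C, 2:+C, 3:+B, 4:-C, 5:-C, 6:-C, 7:+C, 8:+B, 9:+C, 10:+B, 11:-C, 12:-C, 13:-C, 14:+B, 15:+*
Rule 1 (one point beyond the 3σ limits) is satisfied at point 15.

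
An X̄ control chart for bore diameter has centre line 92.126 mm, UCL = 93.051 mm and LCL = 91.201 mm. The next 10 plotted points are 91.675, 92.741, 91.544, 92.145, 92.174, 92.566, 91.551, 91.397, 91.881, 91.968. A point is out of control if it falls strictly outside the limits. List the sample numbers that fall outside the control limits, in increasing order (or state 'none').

All 10 points lie within [91.201, 93.051].

none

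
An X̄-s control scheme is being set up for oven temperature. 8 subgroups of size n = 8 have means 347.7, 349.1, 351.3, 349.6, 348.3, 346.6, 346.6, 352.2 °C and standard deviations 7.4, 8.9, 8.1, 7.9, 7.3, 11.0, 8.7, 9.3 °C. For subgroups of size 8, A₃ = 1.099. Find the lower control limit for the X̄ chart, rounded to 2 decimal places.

339.50

X̄̄ = (347.7 + 349.1 + 351.3 + 349.6 + 348.3 + 346.6 + 346.6 + 352.2) / 8 = 348.9250
s̄ = (7.4 + 8.9 + 8.1 + 7.9 + 7.3 + 11.0 + 8.7 + 9.3) / 8 = 8.5750
LCL = X̄̄ − A₃·s̄ = 348.9250 − 1.099 × 8.5750 = 339.5011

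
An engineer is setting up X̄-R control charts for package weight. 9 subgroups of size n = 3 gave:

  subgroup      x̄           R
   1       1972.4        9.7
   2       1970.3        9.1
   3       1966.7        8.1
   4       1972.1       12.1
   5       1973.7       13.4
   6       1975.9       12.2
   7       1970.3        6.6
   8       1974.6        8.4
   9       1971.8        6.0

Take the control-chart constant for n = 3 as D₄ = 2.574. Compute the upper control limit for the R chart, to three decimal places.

24.482

R̄ = (9.7 + 9.1 + 8.1 + 12.1 + 13.4 + 12.2 + 6.6 + 8.4 + 6.0) / 9 = 85.6000 / 9 = 9.5111
UCL_R = D₄·R̄ = 2.574 × 9.5111 = 24.4816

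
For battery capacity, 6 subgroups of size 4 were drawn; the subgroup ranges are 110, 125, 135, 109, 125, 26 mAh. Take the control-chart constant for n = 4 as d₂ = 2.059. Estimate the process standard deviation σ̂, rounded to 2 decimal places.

51.00

R̄ = (110 + 125 + 135 + 109 + 125 + 26) / 6 = 105.0000
σ̂ = R̄ / d₂ = 105.0000 / 2.059 = 50.9956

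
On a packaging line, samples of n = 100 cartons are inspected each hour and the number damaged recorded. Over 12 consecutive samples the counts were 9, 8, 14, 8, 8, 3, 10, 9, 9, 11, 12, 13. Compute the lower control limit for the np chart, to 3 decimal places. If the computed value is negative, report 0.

0.704

p̄ = Σdᵢ / (k·n) = 114 / (12 × 100) = 0.09500
LCL = np̄ − 3·√(np̄(1−p̄)) = 9.5000 − 3 × 2.9321 = 0.7036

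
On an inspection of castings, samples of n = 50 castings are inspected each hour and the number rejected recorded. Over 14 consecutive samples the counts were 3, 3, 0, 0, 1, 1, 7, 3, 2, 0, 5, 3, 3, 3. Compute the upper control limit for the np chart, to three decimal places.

6.989

p̄ = Σdᵢ / (k·n) = 34 / (14 × 50) = 0.04857
UCL = np̄ + 3·√(np̄(1−p̄)) = 2.4286 + 3 × √(2.4286×0.95143) = 2.4286 + 3 × 1.5201 = 6.9888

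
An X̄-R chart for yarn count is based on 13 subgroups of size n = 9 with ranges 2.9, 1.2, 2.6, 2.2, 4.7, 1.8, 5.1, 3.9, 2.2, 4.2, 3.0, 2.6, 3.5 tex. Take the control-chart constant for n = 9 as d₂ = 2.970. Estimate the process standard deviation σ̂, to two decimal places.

1.03

R̄ = (2.9 + 1.2 + 2.6 + 2.2 + 4.7 + 1.8 + 5.1 + 3.9 + 2.2 + 4.2 + 3.0 + 2.6 + 3.5) / 13 = 3.0692
σ̂ = R̄ / d₂ = 3.0692 / 2.970 = 1.0334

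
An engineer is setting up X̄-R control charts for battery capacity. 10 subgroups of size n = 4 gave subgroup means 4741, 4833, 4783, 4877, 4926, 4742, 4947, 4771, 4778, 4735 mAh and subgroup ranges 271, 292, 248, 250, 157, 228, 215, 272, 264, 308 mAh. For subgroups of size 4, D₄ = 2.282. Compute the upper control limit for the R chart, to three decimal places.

R̄ = (271 + 292 + 248 + 250 + 157 + 228 + 215 + 272 + 264 + 308) / 10 = 2505.0000 / 10 = 250.5000
UCL_R = D₄·R̄ = 2.282 × 250.5000 = 571.6410

571.641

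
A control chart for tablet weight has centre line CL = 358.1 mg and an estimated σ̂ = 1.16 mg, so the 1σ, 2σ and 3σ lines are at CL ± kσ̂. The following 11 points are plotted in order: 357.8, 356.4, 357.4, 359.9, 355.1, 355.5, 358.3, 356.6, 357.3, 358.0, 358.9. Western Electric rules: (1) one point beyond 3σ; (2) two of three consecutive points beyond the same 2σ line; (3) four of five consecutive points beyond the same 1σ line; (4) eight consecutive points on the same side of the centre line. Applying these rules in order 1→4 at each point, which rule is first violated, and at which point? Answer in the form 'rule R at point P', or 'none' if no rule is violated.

Zone of each point (C = within 1σ̂, B = 1σ̂–2σ̂, A = 2σ̂–3σ̂, * = beyond 3σ̂; sign = side of CL): 1:-C, 2:-B, 3:-C, 4:+B, 5:-A, 6:-A, 7:+C, 8:-B, 9:-C, 10:-C, 11:+C
Rule 2 (two of three consecutive points beyond the same 2σ limit) is satisfied at point 6.

rule 2 at point 6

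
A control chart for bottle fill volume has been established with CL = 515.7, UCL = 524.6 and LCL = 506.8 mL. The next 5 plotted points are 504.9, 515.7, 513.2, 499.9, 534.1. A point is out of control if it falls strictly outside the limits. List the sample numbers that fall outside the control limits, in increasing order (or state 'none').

1, 4, 5

Compare each point to [506.8, 524.6]: sample 1 = 504.9 < LCL; sample 4 = 499.9 < LCL; sample 5 = 534.1 > UCL.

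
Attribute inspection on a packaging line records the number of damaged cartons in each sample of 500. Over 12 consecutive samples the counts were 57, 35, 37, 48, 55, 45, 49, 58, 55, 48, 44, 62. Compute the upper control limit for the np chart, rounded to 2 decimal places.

69.44

p̄ = Σdᵢ / (k·n) = 593 / (12 × 500) = 0.09883
UCL = np̄ + 3·√(np̄(1−p̄)) = 49.4167 + 3 × √(49.4167×0.90117) = 49.4167 + 3 × 6.6733 = 69.4365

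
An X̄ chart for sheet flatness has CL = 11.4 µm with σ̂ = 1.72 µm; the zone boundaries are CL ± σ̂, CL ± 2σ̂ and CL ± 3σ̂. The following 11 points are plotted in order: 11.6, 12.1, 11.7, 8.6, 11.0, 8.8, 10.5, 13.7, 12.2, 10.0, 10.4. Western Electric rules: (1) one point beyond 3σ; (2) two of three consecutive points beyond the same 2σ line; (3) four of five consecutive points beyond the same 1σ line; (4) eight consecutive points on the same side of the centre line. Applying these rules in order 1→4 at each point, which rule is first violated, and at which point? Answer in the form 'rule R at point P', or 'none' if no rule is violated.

Zone of each point (C = within 1σ̂, B = 1σ̂–2σ̂, A = 2σ̂–3σ̂, * = beyond 3σ̂; sign = side of CL): 1:+C, 2:+C, 3:+C, 4:-B, 5:-C, 6:-B, 7:-C, 8:+B, 9:+C, 10:-C, 11:-C
No rule fires across all 11 points.

none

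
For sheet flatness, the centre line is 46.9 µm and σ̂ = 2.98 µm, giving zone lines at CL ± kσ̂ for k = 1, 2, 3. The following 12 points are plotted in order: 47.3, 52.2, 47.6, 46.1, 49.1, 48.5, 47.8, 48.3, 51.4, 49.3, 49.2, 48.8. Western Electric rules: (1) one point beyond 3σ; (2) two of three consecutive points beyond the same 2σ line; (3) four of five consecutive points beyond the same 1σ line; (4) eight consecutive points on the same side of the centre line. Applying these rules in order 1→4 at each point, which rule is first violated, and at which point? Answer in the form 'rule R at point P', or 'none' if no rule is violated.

rule 4 at point 12

Zone of each point (C = within 1σ̂, B = 1σ̂–2σ̂, A = 2σ̂–3σ̂, * = beyond 3σ̂; sign = side of CL): 1:+C, 2:+B, 3:+C, 4:-C, 5:+C, 6:+C, 7:+C, 8:+C, 9:+B, 10:+C, 11:+C, 12:+C
Rule 4 (eight consecutive points on the same side of the centre line) is satisfied at point 12.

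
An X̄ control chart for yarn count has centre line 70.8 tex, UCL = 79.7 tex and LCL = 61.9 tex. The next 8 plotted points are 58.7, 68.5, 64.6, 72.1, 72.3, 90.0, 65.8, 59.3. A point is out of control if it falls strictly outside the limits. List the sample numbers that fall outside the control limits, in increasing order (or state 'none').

1, 6, 8

Compare each point to [61.9, 79.7]: sample 1 = 58.7 < LCL; sample 6 = 90.0 > UCL; sample 8 = 59.3 < LCL.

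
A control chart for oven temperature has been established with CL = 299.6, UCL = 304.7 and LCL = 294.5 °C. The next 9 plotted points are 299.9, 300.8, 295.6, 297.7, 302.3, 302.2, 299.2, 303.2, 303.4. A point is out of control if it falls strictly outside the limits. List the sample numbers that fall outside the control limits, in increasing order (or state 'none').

All 9 points lie within [294.5, 304.7].

none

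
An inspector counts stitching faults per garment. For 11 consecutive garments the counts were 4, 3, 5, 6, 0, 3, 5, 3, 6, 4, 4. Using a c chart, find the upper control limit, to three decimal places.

9.841

c̄ = (4 + 3 + 5 + 6 + 0 + 3 + 5 + 3 + 6 + 4 + 4) / 11 = 43 / 11 = 3.9091
UCL = c̄ + 3√c̄ = 3.9091 + 3 × √3.9091 = 3.9091 + 3 × 1.9771 = 9.8405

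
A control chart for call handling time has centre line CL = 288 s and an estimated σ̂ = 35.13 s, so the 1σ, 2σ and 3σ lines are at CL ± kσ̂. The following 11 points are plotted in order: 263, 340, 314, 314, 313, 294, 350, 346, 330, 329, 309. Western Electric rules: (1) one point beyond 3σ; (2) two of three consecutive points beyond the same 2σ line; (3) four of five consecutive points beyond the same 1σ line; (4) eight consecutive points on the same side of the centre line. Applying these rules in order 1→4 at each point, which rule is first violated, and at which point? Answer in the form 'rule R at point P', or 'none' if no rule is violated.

rule 4 at point 9

Zone of each point (C = within 1σ̂, B = 1σ̂–2σ̂, A = 2σ̂–3σ̂, * = beyond 3σ̂; sign = side of CL): 1:-C, 2:+B, 3:+C, 4:+C, 5:+C, 6:+C, 7:+B, 8:+B, 9:+B, 10:+B, 11:+C
Rule 4 (eight consecutive points on the same side of the centre line) is satisfied at point 9.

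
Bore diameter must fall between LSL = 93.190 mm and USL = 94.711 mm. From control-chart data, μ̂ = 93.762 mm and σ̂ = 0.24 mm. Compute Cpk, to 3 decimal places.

0.794

Cpu = (USL − μ̂) / (3σ̂) = (94.711 − 93.762) / (3 × 0.24) = 1.3181; Cpl = (μ̂ − LSL) / (3σ̂) = (93.762 − 93.190) / (3 × 0.24) = 0.7944; Cpk = min(Cpu, Cpl) = 0.7944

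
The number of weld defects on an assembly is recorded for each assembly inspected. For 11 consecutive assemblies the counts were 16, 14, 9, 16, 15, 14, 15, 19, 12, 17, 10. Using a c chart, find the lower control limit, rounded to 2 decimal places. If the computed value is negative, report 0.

c̄ = (16 + 14 + 9 + 16 + 15 + 14 + 15 + 19 + 12 + 17 + 10) / 11 = 157 / 11 = 14.2727
LCL = c̄ − 3√c̄ = 14.2727 − 3 × 3.7779 = 2.9389

2.94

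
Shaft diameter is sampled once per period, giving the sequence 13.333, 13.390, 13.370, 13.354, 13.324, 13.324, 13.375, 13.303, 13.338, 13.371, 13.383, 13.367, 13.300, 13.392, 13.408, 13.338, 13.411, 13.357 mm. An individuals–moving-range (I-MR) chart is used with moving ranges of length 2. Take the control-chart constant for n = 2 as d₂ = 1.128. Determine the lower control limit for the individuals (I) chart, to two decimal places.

X̄ = (13.333 + 13.390 + 13.370 + 13.354 + 13.324 + 13.324 + 13.375 + 13.303 + 13.338 + 13.371 + 13.383 + 13.367 + 13.300 + 13.392 + 13.408 + 13.338 + 13.411 + 13.357) / 18 = 13.3577
Moving ranges: 0.057, 0.020, 0.016, 0.030, 0.000, 0.051, 0.072, 0.035, 0.033, 0.012, 0.016, 0.067, 0.092, 0.016, 0.070, 0.073, 0.054; M̄R̄ = 0.7140 / 17 = 0.0420
LCL = X̄ − 3·M̄R̄/d₂ = 13.3577 − 3 × 0.0420 / 1.128 = 13.2460

13.25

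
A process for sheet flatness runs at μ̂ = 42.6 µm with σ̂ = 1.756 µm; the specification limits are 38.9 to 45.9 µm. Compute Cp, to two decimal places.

0.66

Cp = (USL − LSL) / (6σ̂) = (45.9 − 38.9) / (6 × 1.756) = 7.0000 / 10.5360 = 0.6644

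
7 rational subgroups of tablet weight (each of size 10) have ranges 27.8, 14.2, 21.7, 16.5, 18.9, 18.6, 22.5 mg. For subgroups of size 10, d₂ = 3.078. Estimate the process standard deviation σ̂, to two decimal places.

6.51

R̄ = (27.8 + 14.2 + 21.7 + 16.5 + 18.9 + 18.6 + 22.5) / 7 = 20.0286
σ̂ = R̄ / d₂ = 20.0286 / 3.078 = 6.5070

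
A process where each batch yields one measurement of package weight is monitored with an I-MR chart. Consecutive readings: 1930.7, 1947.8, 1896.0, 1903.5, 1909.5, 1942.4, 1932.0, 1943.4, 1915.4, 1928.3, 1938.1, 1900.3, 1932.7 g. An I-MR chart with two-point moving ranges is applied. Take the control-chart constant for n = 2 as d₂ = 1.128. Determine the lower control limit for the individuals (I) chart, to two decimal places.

1867.44

X̄ = (1930.7 + 1947.8 + 1896.0 + 1903.5 + 1909.5 + 1942.4 + 1932.0 + 1943.4 + 1915.4 + 1928.3 + 1938.1 + 1900.3 + 1932.7) / 13 = 1924.6231
Moving ranges: 17.1, 51.8, 7.5, 6.0, 32.9, 10.4, 11.4, 28.0, 12.9, 9.8, 37.8, 32.4; M̄R̄ = 258.0000 / 12 = 21.5000
LCL = X̄ − 3·M̄R̄/d₂ = 1924.6231 − 3 × 21.5000 / 1.128 = 1867.4422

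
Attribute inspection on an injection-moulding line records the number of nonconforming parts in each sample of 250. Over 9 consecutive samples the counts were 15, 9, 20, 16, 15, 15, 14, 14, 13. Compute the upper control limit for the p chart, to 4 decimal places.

0.1027

p̄ = Σdᵢ / (k·n) = 131 / (9 × 250) = 0.05822
UCL = p̄ + 3·√(p̄(1−p̄)/n) = 0.05822 + 3 × √(0.05822×0.94178/250) = 0.05822 + 3 × 0.01481 = 0.10265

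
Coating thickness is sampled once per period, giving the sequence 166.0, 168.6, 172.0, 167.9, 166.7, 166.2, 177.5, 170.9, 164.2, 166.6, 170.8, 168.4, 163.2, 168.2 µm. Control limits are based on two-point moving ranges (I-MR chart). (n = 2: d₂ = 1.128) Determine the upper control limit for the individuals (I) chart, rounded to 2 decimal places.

X̄ = (166.0 + 168.6 + 172.0 + 167.9 + 166.7 + 166.2 + 177.5 + 170.9 + 164.2 + 166.6 + 170.8 + 168.4 + 163.2 + 168.2) / 14 = 168.3714
Moving ranges: 2.6, 3.4, 4.1, 1.2, 0.5, 11.3, 6.6, 6.7, 2.4, 4.2, 2.4, 5.2, 5.0; M̄R̄ = 55.6000 / 13 = 4.2769
UCL = X̄ + 3·M̄R̄/d₂ = 168.3714 + 3 × 4.2769 / 1.128 = 179.7462

179.75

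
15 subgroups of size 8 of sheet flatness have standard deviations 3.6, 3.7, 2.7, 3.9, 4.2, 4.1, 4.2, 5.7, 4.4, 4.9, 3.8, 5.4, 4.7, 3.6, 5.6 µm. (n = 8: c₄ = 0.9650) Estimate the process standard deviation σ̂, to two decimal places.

4.46

s̄ = (3.6 + 3.7 + 2.7 + 3.9 + 4.2 + 4.1 + 4.2 + 5.7 + 4.4 + 4.9 + 3.8 + 5.4 + 4.7 + 3.6 + 5.6) / 15 = 4.3000
σ̂ = s̄ / c₄ = 4.3000 / 0.9650 = 4.4560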